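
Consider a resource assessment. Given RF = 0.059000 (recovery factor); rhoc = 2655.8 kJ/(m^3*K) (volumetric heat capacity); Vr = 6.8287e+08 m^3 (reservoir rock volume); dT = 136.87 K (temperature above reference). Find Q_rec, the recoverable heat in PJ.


Step 1: Q_s = Vr*rhoc*dT/1e12 = 6.8287e+08*2655.8*136.87/1e12 = 248.2228 PJ
Step 2: Q_rec = Q_s * RF = 248.2228 * 0.059 = 14.645 PJ
Q_rec = 14.645 PJ


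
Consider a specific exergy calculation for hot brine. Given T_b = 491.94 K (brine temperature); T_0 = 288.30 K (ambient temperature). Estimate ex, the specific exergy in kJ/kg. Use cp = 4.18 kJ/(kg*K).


ex = cp * ((T_b - T_0) - T_0 * ln(T_b/T_0))
ex = 4.18 * ((491.94 - 288.30) - 288.30 * ln(491.94/288.30))
ex = 207.27 kJ/kg


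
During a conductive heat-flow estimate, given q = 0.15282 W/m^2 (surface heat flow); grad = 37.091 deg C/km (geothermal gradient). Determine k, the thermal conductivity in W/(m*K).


k = q * 1000 / grad
k = 0.15282 * 1000 / 37.091
k = 4.1201 W/(m*K)


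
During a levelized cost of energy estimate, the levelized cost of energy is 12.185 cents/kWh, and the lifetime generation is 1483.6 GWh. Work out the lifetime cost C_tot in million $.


C_tot = LCOE / 100 * E_tot
C_tot = 12.185 / 100 * 1483.6
C_tot = 180.78 million $


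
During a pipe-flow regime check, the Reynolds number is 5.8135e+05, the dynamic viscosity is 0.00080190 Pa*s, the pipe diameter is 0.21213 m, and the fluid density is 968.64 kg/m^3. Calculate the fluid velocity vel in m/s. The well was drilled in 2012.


vel = Re * mu / (rho * D)
vel = 5.8135e+05 * 0.00080190 / (968.64 * 0.21213)
vel = 2.2688 m/s


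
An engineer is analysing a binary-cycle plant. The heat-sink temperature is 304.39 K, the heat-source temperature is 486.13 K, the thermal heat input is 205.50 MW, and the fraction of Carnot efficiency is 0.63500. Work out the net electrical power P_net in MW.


Step 1: eta = (1 - Tc/Th)*f = (1 - 304.39/486.13)*0.635 = 0.2373951
Step 2: P_net = eta * Q_in = 0.2373951 * 205.5 = 48.785 MW
P_net = 48.785 MW


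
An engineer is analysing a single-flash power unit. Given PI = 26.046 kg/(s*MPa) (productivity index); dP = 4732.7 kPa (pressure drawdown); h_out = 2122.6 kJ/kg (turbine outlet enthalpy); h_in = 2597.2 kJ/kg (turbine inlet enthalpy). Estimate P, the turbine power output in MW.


Step 1: mdot = PI * dP / 1000 = 26.046 * 4732.7 / 1000 = 123.2679 kg/s
Step 2: P = mdot*(h_in - h_out)/1000 = 123.2679*(2597.2 - 2122.6)/1000 = 58.503 MW
P = 58.503 MW


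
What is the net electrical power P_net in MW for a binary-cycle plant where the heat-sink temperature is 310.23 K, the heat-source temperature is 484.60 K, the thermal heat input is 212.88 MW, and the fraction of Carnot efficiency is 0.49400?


Step 1: eta = (1 - Tc/Th)*f = (1 - 310.23/484.6)*0.494 = 0.1777523
Step 2: P_net = eta * Q_in = 0.1777523 * 212.88 = 37.840 MW
P_net = 37.840 MW


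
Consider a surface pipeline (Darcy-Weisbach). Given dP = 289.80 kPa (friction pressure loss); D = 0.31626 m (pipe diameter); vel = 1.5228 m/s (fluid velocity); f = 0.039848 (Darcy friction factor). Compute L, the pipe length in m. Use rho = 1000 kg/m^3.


L = dP*1000*D / (f*rho*vel^2/2)
L = 289.80*1000*0.31626 / (0.039848*1000*1.5228^2/2)
L = 1983.7 m


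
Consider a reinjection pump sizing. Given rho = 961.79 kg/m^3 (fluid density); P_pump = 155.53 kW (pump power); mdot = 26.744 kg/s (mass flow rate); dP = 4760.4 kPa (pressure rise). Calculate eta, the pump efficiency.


eta = mdot * dP / (rho * P_pump)
eta = 26.744 * 4760.4 / (961.79 * 155.53)
eta = 0.85109


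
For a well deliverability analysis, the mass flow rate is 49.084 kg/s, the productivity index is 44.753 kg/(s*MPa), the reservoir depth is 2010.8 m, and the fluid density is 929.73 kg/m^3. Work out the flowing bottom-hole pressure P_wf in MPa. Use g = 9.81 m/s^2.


Step 1: P_i = rho*g*h/1e6 = 929.73*9.81*2010.8/1e6 = 18.33981 MPa
Step 2: P_wf = P_i - mdot/PI = 18.33981 - 49.084/44.753 = 17.243 MPa
P_wf = 17.243 MPa


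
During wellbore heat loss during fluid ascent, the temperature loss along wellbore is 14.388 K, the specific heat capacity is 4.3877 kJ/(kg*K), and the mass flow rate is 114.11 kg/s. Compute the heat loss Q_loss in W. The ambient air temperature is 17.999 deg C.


Q_loss = mdot * cp * dT
Q_loss = 114.11 * 4.3877 * 14.388
Q_loss = 7203.790 kW
Convert: 7203.790 kW * 1000.0 = 7.2038e+06 W
Q_loss = 7.2038e+06 W


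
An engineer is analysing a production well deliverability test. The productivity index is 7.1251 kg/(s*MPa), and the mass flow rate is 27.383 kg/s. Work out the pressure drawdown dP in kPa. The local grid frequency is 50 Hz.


dP = mdot * 1000 / PI
dP = 27.383 * 1000 / 7.1251
dP = 3843.2 kPa


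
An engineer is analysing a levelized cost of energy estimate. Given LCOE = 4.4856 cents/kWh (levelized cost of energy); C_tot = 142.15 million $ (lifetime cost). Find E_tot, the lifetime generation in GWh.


E_tot = C_tot / LCOE * 100
E_tot = 142.15 / 4.4856 * 100
E_tot = 3169.0 GWh


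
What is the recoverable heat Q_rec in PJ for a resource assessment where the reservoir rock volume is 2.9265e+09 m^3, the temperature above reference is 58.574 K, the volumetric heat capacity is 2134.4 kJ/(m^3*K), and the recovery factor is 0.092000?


Step 1: Q_s = Vr*rhoc*dT/1e12 = 2.9265e+09*2134.4*58.574/1e12 = 365.8720 PJ
Step 2: Q_rec = Q_s * RF = 365.8720 * 0.092 = 33.660 PJ
Q_rec = 33.660 PJ


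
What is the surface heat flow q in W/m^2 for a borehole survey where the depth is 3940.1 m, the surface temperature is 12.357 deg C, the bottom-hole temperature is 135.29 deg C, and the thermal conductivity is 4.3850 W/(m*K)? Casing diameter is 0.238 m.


Step 1: grad = (T_d - T_surf)/d * 1000 = (135.29 - 12.357)/3940.1 * 1000 = 31.20048 deg C/km
Step 2: q = k * grad / 1000 = 4.385 * 31.20048 / 1000 = 0.13681 W/m^2
q = 0.13681 W/m^2


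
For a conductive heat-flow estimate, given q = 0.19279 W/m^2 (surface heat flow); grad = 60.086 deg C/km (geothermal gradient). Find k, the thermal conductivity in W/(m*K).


k = q * 1000 / grad
k = 0.19279 * 1000 / 60.086
k = 3.2086 W/(m*K)


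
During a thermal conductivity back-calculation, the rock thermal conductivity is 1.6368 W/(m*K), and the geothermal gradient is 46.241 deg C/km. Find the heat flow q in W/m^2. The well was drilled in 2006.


q = k * grad / 1000
q = 1.6368 * 46.241 / 1000
q = 0.075687 W/m^2


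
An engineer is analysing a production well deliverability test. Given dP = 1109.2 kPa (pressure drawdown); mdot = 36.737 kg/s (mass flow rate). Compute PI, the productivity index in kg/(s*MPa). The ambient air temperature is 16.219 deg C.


PI = mdot * 1000 / dP
PI = 36.737 * 1000 / 1109.2
PI = 33.120 kg/(s*MPa)


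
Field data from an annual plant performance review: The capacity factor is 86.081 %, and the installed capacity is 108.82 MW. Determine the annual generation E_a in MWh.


E_a = CF / 100 * cap * 8760
E_a = 86.081 / 100 * 108.82 * 8760
E_a = 8.2058e+05 MWh


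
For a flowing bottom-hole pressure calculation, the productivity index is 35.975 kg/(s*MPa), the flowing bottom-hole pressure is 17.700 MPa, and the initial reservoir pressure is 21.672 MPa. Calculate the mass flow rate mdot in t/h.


mdot = (P_i - P_wf) * PI
mdot = (21.672 - 17.700) * 35.975
mdot = 142.8927 kg/s
Convert: 142.8927 kg/s * 3.6 = 514.41 t/h
mdot = 514.41 t/h


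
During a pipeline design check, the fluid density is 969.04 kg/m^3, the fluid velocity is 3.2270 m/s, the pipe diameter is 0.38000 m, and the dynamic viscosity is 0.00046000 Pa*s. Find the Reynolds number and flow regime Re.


Step 1: Re = rho*vel*D/mu = 969.04*3.227*0.38/0.00046 = 2.5832e+06
Step 2: Re = 2.5832e+06 > 4000, so flow is turbulent.
Re = 2.5832e+06 (turbulent)


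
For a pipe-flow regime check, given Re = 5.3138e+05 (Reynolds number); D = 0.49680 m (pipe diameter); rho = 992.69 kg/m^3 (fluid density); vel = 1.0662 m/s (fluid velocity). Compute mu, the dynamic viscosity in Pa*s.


mu = rho * vel * D / Re
mu = 992.69 * 1.0662 * 0.49680 / 5.3138e+05
mu = 0.00098953 Pa*s


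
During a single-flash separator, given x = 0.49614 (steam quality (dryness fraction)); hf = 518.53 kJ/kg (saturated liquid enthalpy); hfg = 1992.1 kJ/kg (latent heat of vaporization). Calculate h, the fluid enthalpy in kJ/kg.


h = hf + x * hfg
h = 518.53 + 0.49614 * 1992.1
h = 1506.9 kJ/kg


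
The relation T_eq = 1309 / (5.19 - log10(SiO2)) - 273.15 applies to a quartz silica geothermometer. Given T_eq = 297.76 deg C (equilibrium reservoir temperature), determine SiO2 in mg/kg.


SiO2 = 10^(5.19 - 1309/(T_eq + 273.15))
SiO2 = 10^(5.19 - 1309/(297.76 + 273.15))
SiO2 = 789.17 mg/kg


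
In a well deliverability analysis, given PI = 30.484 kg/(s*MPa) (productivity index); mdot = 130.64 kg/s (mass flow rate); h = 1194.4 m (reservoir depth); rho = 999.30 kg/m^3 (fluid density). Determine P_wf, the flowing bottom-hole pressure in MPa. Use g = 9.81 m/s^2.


Step 1: P_i = rho*g*h/1e6 = 999.3*9.81*1194.4/1e6 = 11.70886 MPa
Step 2: P_wf = P_i - mdot/PI = 11.70886 - 130.64/30.484 = 7.4233 MPa
P_wf = 7.4233 MPa


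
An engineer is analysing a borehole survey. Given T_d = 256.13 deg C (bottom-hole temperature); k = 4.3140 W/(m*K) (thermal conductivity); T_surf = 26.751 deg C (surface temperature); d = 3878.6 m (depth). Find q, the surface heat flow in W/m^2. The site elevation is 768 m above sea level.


Step 1: grad = (T_d - T_surf)/d * 1000 = (256.13 - 26.751)/3878.6 * 1000 = 59.13964 deg C/km
Step 2: q = k * grad / 1000 = 4.314 * 59.13964 / 1000 = 0.25513 W/m^2
q = 0.25513 W/m^2


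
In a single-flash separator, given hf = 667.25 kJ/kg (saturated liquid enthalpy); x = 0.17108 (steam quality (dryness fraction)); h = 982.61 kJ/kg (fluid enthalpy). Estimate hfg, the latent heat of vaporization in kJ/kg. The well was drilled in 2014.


hfg = (h - hf) / x
hfg = (982.61 - 667.25) / 0.17108
hfg = 1843.3 kJ/kg


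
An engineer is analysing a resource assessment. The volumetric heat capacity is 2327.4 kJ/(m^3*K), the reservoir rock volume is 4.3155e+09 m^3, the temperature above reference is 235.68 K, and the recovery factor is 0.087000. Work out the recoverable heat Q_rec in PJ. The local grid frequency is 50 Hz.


Step 1: Q_s = Vr*rhoc*dT/1e12 = 4.3155e+09*2327.4*235.68/1e12 = 2367.145 PJ
Step 2: Q_rec = Q_s * RF = 2367.145 * 0.087 = 205.94 PJ
Q_rec = 205.94 PJ


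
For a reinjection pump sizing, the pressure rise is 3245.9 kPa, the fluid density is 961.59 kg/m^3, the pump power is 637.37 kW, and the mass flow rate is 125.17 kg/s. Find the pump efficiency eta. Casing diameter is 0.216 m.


eta = mdot * dP / (rho * P_pump)
eta = 125.17 * 3245.9 / (961.59 * 637.37)
eta = 0.66291


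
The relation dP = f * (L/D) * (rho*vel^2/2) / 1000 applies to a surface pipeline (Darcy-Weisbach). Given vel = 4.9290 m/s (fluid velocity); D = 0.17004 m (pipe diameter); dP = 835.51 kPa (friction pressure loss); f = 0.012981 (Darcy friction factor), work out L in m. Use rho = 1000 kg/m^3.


L = dP*1000*D / (f*rho*vel^2/2)
L = 835.51*1000*0.17004 / (0.012981*1000*4.9290^2/2)
L = 900.96 m


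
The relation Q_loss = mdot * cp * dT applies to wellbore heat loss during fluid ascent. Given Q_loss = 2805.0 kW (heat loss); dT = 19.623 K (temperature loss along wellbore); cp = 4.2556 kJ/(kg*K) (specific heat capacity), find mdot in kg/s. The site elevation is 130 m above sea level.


mdot = Q_loss / (cp * dT)
mdot = 2805.0 / (4.2556 * 19.623)
mdot = 33.590 kg/s


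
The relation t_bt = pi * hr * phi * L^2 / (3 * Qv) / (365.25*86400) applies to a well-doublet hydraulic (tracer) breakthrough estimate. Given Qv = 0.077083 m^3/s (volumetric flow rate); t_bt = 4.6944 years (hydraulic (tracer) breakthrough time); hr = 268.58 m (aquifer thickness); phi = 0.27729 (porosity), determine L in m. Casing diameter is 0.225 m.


L = sqrt(t_bt*365.25*86400*3*Qv / (pi*hr*phi))
L = sqrt(4.6944*365.25*86400*3*0.077083 / (pi*268.58*0.27729))
L = 382.65 m


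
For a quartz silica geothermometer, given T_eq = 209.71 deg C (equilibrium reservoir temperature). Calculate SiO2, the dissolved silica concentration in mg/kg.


SiO2 = 10^(5.19 - 1309/(T_eq + 273.15))
SiO2 = 10^(5.19 - 1309/(209.71 + 273.15))
SiO2 = 301.35 mg/kg


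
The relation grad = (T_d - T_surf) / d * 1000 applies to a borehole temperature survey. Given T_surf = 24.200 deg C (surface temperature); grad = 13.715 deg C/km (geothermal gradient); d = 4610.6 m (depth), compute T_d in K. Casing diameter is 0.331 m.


T_d = T_surf + grad * d / 1000
T_d = 24.200 + 13.715 * 4610.6 / 1000
T_d = 87.43438 deg C
Convert to K: 87.43438 + 273.15 = 360.58 K
T_d = 360.58 K


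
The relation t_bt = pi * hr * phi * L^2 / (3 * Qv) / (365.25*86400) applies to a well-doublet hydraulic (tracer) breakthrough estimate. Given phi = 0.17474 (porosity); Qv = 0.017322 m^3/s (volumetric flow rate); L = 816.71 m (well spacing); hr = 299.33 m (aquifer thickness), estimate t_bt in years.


t_bt = pi * hr * phi * L^2 / (3 * Qv) / (365.25*86400)
t_bt = pi * 299.33 * 0.17474 * 816.71^2 / (3 * 0.017322) / (365.25*86400)
t_bt = 66.835 years


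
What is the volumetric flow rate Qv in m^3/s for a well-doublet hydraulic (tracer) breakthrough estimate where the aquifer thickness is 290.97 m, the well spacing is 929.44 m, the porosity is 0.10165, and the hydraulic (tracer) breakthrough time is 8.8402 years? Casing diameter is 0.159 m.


Qv = pi*hr*phi*L^2 / (3*t_bt*365.25*86400)
Qv = pi*290.97*0.10165*929.44^2 / (3*8.8402*365.25*86400)
Qv = 0.095909 m^3/s


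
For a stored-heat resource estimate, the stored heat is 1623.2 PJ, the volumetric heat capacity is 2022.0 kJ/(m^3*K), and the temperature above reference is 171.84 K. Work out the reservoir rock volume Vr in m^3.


Vr = Q_s * 1e12 / (rhoc * dT)
Vr = 1623.2 * 1e12 / (2022.0 * 171.84)
Vr = 4.6716e+09 m^3


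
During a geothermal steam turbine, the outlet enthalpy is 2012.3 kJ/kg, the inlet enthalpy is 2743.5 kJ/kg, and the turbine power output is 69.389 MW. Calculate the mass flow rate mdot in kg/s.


mdot = P * 1000 / (h_in - h_out)
mdot = 69.389 * 1000 / (2743.5 - 2012.3)
mdot = 94.897 kg/s


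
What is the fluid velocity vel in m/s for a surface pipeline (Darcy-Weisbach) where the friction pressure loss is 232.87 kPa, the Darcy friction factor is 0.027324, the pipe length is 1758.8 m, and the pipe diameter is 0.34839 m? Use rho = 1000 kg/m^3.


vel = sqrt(dP*1000*2*D / (f*L*rho))
vel = sqrt(232.87*1000*2*0.34839 / (0.027324*1758.8*1000))
vel = 1.8375 m/s


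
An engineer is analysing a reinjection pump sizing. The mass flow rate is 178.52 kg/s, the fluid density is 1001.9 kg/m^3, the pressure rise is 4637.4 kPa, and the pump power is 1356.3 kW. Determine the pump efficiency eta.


eta = mdot * dP / (rho * P_pump)
eta = 178.52 * 4637.4 / (1001.9 * 1356.3)
eta = 0.60923


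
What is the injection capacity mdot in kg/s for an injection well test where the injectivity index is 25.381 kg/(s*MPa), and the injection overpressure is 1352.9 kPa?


mdot = II * dP / 1000
mdot = 25.381 * 1352.9 / 1000
mdot = 34.338 kg/s


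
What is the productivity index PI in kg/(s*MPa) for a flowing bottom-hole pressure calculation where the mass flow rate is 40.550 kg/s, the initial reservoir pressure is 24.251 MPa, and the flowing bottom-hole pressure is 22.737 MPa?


PI = mdot / (P_i - P_wf)
PI = 40.550 / (24.251 - 22.737)
PI = 26.783 kg/(s*MPa)


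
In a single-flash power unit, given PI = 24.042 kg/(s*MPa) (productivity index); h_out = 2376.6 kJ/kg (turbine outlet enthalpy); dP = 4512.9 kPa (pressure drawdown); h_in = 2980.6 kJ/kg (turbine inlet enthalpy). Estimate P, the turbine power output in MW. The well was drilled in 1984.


Step 1: mdot = PI * dP / 1000 = 24.042 * 4512.9 / 1000 = 108.4991 kg/s
Step 2: P = mdot*(h_in - h_out)/1000 = 108.4991*(2980.6 - 2376.6)/1000 = 65.533 MW
P = 65.533 MW


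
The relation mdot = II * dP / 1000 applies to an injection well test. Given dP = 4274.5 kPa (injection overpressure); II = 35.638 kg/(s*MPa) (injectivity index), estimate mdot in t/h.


mdot = II * dP / 1000
mdot = 35.638 * 4274.5 / 1000
mdot = 152.3346 kg/s
Convert: 152.3346 kg/s * 3.6 = 548.40 t/h
mdot = 548.40 t/h


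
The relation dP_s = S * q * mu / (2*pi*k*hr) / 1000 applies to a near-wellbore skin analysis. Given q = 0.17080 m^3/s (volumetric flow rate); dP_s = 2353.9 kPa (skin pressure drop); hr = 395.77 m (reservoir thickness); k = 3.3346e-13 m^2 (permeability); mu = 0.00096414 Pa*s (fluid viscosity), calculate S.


S = dP_s * 1000 * 2*pi*k*hr / (q*mu)
S = 2353.9 * 1000 * 2*pi*3.3346e-13*395.77 / (0.17080*0.00096414)
S = 11.853


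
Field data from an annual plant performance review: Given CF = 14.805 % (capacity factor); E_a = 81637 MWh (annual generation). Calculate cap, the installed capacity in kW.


cap = E_a / (CF/100 * 8760)
cap = 81637 / (14.805/100 * 8760)
cap = 62.94692 MW
Convert: 62.94692 MW * 1000.0 = 62947 kW
cap = 62947 kW


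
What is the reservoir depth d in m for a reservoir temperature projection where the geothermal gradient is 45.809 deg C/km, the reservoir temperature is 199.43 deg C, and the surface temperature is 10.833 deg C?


d = (T_res - T_surf) / grad * 1000
d = (199.43 - 10.833) / 45.809 * 1000
d = 4117.0 m


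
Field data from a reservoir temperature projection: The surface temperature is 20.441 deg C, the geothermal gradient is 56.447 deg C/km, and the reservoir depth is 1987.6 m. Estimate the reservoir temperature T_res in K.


T_res = T_surf + grad * d / 1000
T_res = 20.441 + 56.447 * 1987.6 / 1000
T_res = 132.6351 deg C
Convert to K: 132.6351 + 273.15 = 405.79 K
T_res = 405.79 K


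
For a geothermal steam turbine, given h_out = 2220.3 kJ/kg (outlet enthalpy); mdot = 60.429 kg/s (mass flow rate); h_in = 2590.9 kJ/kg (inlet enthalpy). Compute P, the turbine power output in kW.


P = mdot * (h_in - h_out) / 1000
P = 60.429 * (2590.9 - 2220.3) / 1000
P = 22.39499 MW
Convert: 22.39499 MW * 1000.0 = 22395 kW
P = 22395 kW


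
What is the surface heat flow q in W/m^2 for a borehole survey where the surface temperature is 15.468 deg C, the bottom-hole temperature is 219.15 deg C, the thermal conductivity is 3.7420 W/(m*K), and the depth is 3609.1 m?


Step 1: grad = (T_d - T_surf)/d * 1000 = (219.15 - 15.468)/3609.1 * 1000 = 56.43568 deg C/km
Step 2: q = k * grad / 1000 = 3.742 * 56.43568 / 1000 = 0.21118 W/m^2
q = 0.21118 W/m^2


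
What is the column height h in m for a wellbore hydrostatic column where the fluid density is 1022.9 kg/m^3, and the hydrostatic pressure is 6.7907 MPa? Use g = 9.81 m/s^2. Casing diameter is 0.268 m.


h = P * 1e6 / (g * rho)
h = 6.7907 * 1e6 / (9.81 * 1022.9)
h = 676.73 m


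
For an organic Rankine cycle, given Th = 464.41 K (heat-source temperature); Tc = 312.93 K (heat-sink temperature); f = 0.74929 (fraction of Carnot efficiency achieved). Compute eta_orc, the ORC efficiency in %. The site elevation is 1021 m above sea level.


eta_orc = (1 - Tc/Th) * f * 100
eta_orc = (1 - 312.93/464.41) * 0.74929 * 100
eta_orc = 24.440 %


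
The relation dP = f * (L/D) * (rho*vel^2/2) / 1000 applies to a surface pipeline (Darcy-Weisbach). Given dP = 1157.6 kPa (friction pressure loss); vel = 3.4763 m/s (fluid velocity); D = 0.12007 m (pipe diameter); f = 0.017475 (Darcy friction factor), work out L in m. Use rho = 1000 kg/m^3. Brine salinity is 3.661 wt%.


L = dP*1000*D / (f*rho*vel^2/2)
L = 1157.6*1000*0.12007 / (0.017475*1000*3.4763^2/2)
L = 1316.3 m


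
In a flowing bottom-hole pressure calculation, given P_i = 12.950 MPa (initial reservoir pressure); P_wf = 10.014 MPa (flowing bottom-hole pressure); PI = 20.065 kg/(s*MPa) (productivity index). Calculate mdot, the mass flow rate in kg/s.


mdot = (P_i - P_wf) * PI
mdot = (12.950 - 10.014) * 20.065
mdot = 58.911 kg/s


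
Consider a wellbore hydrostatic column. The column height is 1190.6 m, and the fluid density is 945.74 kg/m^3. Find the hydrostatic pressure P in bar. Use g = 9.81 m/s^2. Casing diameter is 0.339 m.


P = rho * g * h / 1e6
P = 945.74 * 9.81 * 1190.6 / 1e6
P = 11.04604 MPa
Convert: 11.04604 MPa * 10.0 = 110.46 bar
P = 110.46 bar


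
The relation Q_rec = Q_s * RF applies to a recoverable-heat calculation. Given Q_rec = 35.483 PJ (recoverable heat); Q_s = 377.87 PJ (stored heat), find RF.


RF = Q_rec / Q_s
RF = 35.483 / 377.87
RF = 0.093903


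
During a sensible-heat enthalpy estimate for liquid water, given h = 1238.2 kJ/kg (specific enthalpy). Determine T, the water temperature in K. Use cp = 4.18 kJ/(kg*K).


T = h / cp
T = 1238.2 / 4.18
T = 296.2201 deg C
Convert to K: 296.2201 + 273.15 = 569.37 K
T = 569.37 K


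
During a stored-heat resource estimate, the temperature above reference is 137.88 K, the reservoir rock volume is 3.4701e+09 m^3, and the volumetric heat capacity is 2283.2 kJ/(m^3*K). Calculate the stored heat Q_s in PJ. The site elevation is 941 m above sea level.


Q_s = Vr * rhoc * dT / 1e12
Q_s = 3.4701e+09 * 2283.2 * 137.88 / 1e12
Q_s = 1092.4 PJ


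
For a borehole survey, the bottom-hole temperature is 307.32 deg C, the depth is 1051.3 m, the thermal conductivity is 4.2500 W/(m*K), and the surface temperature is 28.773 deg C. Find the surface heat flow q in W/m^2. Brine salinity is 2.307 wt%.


Step 1: grad = (T_d - T_surf)/d * 1000 = (307.32 - 28.773)/1051.3 * 1000 = 264.9548 deg C/km
Step 2: q = k * grad / 1000 = 4.25 * 264.9548 / 1000 = 1.1261 W/m^2
q = 1.1261 W/m^2


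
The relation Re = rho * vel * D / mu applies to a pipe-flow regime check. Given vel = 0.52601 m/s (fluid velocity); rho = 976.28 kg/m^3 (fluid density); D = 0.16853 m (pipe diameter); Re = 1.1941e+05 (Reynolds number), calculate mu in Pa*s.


mu = rho * vel * D / Re
mu = 976.28 * 0.52601 * 0.16853 / 1.1941e+05
mu = 0.00072478 Pa*s


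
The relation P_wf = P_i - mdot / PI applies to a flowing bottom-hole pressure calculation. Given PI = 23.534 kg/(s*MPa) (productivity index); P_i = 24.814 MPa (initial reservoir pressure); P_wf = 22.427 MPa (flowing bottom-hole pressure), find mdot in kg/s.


mdot = (P_i - P_wf) * PI
mdot = (24.814 - 22.427) * 23.534
mdot = 56.176 kg/s


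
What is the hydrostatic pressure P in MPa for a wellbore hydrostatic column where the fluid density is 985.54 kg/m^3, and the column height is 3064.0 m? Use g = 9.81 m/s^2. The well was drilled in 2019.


P = rho * g * h / 1e6
P = 985.54 * 9.81 * 3064.0 / 1e6
P = 29.623 MPa


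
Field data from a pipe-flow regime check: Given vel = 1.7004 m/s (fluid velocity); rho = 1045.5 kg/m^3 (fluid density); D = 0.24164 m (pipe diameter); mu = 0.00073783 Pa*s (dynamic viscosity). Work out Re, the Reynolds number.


Re = rho * vel * D / mu
Re = 1045.5 * 1.7004 * 0.24164 / 0.00073783
Re = 5.8222e+05


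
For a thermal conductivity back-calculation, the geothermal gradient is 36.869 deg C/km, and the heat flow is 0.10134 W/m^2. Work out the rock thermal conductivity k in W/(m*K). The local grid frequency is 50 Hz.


k = q / (grad / 1000)
k = 0.10134 / (36.869 / 1000)
k = 2.7487 W/(m*K)


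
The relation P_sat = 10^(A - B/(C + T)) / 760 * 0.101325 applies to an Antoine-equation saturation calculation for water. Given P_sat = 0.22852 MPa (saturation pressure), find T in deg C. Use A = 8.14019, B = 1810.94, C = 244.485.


T = B / (A - log10(P_sat * 760 / 0.101325)) - C
T = 1810.94 / (8.14019 - log10(0.22852 * 760 / 0.101325)) - 244.485
T = 124.63 deg C


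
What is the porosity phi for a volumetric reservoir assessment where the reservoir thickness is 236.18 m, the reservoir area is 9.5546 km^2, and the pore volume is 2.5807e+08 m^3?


phi = Vp / (A * 1e6 * hr)
phi = 2.5807e+08 / (9.5546 * 1e6 * 236.18)
phi = 0.11436


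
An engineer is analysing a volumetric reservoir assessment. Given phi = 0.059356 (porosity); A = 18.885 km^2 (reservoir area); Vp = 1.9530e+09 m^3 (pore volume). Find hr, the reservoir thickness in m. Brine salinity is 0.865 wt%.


hr = Vp / (A * 1e6 * phi)
hr = 1.9530e+09 / (18.885 * 1e6 * 0.059356)
hr = 1742.3 m


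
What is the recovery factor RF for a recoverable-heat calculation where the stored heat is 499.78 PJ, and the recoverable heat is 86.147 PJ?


RF = Q_rec / Q_s
RF = 86.147 / 499.78
RF = 0.17237


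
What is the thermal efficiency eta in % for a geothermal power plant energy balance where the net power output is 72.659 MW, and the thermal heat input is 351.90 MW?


eta = W_net / Q_in * 100
eta = 72.659 / 351.90 * 100
eta = 20.648 %


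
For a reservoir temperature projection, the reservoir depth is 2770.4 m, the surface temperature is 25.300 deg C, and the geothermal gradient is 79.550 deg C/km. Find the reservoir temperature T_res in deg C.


T_res = T_surf + grad * d / 1000
T_res = 25.300 + 79.550 * 2770.4 / 1000
T_res = 245.69 deg C


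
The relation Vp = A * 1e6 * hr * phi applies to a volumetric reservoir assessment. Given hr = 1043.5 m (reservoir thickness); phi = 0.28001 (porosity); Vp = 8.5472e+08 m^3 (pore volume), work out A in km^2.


A = Vp / (1e6 * hr * phi)
A = 8.5472e+08 / (1e6 * 1043.5 * 0.28001)
A = 2.9252 km^2


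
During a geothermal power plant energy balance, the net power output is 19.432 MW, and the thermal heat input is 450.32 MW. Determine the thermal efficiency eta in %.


eta = W_net / Q_in * 100
eta = 19.432 / 450.32 * 100
eta = 4.3152 %


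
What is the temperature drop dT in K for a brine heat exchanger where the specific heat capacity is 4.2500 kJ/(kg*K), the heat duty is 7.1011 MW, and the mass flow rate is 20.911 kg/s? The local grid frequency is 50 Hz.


dT = Q * 1000 / (mdot * cp)
dT = 7.1011 * 1000 / (20.911 * 4.2500)
dT = 79.903 K


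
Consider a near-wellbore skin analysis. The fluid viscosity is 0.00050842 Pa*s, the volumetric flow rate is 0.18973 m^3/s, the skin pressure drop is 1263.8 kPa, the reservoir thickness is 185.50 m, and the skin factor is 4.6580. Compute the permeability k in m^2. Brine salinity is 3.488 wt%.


k = S*q*mu / (2*pi*dP_s*1000*hr)
k = 4.6580*0.18973*0.00050842 / (2*pi*1263.8*1000*185.50)
k = 3.0504e-13 m^2


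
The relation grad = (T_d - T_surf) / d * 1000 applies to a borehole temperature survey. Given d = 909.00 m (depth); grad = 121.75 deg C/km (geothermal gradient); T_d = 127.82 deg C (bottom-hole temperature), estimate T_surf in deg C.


T_surf = T_d - grad * d / 1000
T_surf = 127.82 - 121.75 * 909.00 / 1000
T_surf = 17.149 deg C


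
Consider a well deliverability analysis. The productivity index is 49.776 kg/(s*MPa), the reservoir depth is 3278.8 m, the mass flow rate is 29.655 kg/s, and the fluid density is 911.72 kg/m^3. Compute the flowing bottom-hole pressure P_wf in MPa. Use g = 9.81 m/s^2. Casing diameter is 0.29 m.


Step 1: P_i = rho*g*h/1e6 = 911.72*9.81*3278.8/1e6 = 29.32550 MPa
Step 2: P_wf = P_i - mdot/PI = 29.32550 - 29.655/49.776 = 28.730 MPa
P_wf = 28.730 MPa


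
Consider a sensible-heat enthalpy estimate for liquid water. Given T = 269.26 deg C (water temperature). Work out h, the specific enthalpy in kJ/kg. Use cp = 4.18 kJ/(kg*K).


h = cp * T
h = 4.18 * 269.26
h = 1125.5 kJ/kg


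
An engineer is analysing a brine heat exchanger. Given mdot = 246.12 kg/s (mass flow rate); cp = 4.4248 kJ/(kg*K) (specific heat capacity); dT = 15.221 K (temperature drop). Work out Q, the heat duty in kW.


Q = mdot * cp * dT / 1000
Q = 246.12 * 4.4248 * 15.221 / 1000
Q = 16.57615 MW
Convert: 16.57615 MW * 1000.0 = 16576 kW
Q = 16576 kW


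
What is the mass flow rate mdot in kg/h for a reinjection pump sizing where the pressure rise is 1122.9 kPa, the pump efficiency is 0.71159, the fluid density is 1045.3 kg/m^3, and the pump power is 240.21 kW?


mdot = P_pump * rho * eta / dP
mdot = 240.21 * 1045.3 * 0.71159 / 1122.9
mdot = 159.1185 kg/s
Convert: 159.1185 kg/s * 3600.0 = 5.7283e+05 kg/h
mdot = 5.7283e+05 kg/h


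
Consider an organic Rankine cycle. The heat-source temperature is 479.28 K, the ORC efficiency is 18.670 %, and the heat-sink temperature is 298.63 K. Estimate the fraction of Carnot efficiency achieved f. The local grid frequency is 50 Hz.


f = (eta_orc/100) / (1 - Tc/Th)
f = (18.670/100) / (1 - 298.63/479.28)
f = 0.49533


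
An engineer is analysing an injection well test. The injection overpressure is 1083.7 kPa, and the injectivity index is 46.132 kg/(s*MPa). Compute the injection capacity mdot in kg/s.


mdot = II * dP / 1000
mdot = 46.132 * 1083.7 / 1000
mdot = 49.993 kg/s


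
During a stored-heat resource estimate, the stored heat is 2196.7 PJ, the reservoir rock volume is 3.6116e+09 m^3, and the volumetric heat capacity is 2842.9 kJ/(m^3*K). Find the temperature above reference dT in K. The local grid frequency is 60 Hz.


dT = Q_s * 1e12 / (Vr * rhoc)
dT = 2196.7 * 1e12 / (3.6116e+09 * 2842.9)
dT = 213.95 K


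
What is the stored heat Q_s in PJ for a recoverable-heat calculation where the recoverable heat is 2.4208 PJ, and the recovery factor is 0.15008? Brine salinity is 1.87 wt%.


Q_s = Q_rec / RF
Q_s = 2.4208 / 0.15008
Q_s = 16.130 PJ


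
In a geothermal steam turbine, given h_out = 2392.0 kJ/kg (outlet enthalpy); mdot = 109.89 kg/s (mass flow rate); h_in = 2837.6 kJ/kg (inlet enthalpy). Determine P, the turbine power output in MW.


P = mdot * (h_in - h_out) / 1000
P = 109.89 * (2837.6 - 2392.0) / 1000
P = 48.967 MW


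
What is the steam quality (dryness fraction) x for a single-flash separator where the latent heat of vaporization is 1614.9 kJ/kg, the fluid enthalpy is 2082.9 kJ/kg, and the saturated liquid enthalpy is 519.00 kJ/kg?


x = (h - hf) / hfg
x = (2082.9 - 519.00) / 1614.9
x = 0.96842


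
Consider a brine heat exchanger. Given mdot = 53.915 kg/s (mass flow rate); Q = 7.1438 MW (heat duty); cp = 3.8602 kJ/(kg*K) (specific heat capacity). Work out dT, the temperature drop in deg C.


dT = Q * 1000 / (mdot * cp)
dT = 7.1438 * 1000 / (53.915 * 3.8602)
dT = 34.32495 K
Convert (temperature difference, 1 K = 1 deg C): 34.32495 K = 34.32495 deg C
dT = 34.325 deg C


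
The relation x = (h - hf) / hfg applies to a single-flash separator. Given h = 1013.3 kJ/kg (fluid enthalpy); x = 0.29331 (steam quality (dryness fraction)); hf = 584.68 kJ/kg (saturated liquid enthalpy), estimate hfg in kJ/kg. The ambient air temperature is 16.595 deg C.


hfg = (h - hf) / x
hfg = (1013.3 - 584.68) / 0.29331
hfg = 1461.3 kJ/kg


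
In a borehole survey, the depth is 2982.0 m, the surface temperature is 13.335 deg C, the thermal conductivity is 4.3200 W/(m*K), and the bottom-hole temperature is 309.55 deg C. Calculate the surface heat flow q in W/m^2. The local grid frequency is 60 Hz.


Step 1: grad = (T_d - T_surf)/d * 1000 = (309.55 - 13.335)/2982.0 * 1000 = 99.33434 deg C/km
Step 2: q = k * grad / 1000 = 4.32 * 99.33434 / 1000 = 0.42912 W/m^2
q = 0.42912 W/m^2


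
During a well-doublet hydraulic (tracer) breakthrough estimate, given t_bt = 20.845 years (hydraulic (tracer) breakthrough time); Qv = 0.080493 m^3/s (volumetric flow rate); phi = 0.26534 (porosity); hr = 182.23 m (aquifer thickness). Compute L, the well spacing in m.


L = sqrt(t_bt*365.25*86400*3*Qv / (pi*hr*phi))
L = sqrt(20.845*365.25*86400*3*0.080493 / (pi*182.23*0.26534))
L = 1022.6 m


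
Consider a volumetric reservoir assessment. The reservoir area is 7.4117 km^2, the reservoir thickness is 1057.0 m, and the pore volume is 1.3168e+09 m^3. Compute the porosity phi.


phi = Vp / (A * 1e6 * hr)
phi = 1.3168e+09 / (7.4117 * 1e6 * 1057.0)
phi = 0.16808


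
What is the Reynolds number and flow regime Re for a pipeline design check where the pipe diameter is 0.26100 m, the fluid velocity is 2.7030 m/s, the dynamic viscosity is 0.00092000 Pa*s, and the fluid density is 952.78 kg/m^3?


Step 1: Re = rho*vel*D/mu = 952.78*2.703*0.261/0.00092 = 7.3062e+05
Step 2: Re = 7.3062e+05 > 4000, so flow is turbulent.
Re = 7.3062e+05 (turbulent)


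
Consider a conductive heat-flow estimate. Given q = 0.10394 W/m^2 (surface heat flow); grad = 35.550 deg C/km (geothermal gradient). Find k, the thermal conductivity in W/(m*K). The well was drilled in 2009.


k = q * 1000 / grad
k = 0.10394 * 1000 / 35.550
k = 2.9238 W/(m*K)


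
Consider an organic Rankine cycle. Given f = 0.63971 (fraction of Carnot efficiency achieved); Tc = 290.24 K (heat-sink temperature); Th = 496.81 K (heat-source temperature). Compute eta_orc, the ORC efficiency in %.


eta_orc = (1 - Tc/Th) * f * 100
eta_orc = (1 - 290.24/496.81) * 0.63971 * 100
eta_orc = 26.599 %


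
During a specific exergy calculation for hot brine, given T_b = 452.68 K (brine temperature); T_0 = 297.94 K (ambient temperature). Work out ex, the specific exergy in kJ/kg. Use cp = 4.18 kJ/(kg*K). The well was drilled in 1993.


ex = cp * ((T_b - T_0) - T_0 * ln(T_b/T_0))
ex = 4.18 * ((452.68 - 297.94) - 297.94 * ln(452.68/297.94))
ex = 125.88 kJ/kg


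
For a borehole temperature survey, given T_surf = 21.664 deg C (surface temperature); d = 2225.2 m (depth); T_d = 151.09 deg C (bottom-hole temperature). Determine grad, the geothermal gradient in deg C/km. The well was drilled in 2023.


grad = (T_d - T_surf) / d * 1000
grad = (151.09 - 21.664) / 2225.2 * 1000
grad = 58.164 deg C/km


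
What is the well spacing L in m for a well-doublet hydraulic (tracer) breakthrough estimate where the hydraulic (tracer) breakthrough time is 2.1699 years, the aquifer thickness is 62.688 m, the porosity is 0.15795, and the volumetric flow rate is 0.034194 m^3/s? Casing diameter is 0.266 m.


L = sqrt(t_bt*365.25*86400*3*Qv / (pi*hr*phi))
L = sqrt(2.1699*365.25*86400*3*0.034194 / (pi*62.688*0.15795))
L = 475.20 m


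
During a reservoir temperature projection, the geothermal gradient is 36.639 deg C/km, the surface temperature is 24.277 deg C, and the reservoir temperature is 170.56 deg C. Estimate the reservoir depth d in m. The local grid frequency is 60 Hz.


d = (T_res - T_surf) / grad * 1000
d = (170.56 - 24.277) / 36.639 * 1000
d = 3992.5 m


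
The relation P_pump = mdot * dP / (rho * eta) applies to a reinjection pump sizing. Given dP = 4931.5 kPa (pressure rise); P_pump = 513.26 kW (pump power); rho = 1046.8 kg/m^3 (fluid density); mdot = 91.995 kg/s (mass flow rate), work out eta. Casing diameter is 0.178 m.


eta = mdot * dP / (rho * P_pump)
eta = 91.995 * 4931.5 / (1046.8 * 513.26)
eta = 0.84439


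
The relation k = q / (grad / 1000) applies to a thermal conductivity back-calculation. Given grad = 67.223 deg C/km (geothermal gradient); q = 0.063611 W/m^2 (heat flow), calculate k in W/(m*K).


k = q / (grad / 1000)
k = 0.063611 / (67.223 / 1000)
k = 0.94627 W/(m*K)


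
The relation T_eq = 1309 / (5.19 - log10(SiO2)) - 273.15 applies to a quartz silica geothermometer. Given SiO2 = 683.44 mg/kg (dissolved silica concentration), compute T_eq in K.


T_eq = 1309 / (5.19 - log10(SiO2)) - 273.15
T_eq = 1309 / (5.19 - log10(683.44)) - 273.15
T_eq = 282.6179 deg C
Convert to K: 282.6179 + 273.15 = 555.77 K
T_eq = 555.77 K


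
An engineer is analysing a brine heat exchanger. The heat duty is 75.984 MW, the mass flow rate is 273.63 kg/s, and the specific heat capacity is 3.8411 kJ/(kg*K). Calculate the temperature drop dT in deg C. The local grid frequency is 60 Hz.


dT = Q * 1000 / (mdot * cp)
dT = 75.984 * 1000 / (273.63 * 3.8411)
dT = 72.29410 K
Convert (temperature difference, 1 K = 1 deg C): 72.29410 K = 72.29410 deg C
dT = 72.294 deg C


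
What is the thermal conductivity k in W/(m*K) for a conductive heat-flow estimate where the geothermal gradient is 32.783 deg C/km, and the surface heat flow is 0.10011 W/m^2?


k = q * 1000 / grad
k = 0.10011 * 1000 / 32.783
k = 3.0537 W/(m*K)


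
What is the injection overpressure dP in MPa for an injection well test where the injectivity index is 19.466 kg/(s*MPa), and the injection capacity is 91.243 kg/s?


dP = mdot * 1000 / II
dP = 91.243 * 1000 / 19.466
dP = 4687.301 kPa
Convert: 4687.301 kPa * 0.001 = 4.6873 MPa
dP = 4.6873 MPa


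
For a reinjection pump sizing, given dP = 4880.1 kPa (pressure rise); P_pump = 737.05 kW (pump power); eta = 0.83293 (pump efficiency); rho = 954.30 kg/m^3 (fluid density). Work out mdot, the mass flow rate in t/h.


mdot = P_pump * rho * eta / dP
mdot = 737.05 * 954.30 * 0.83293 / 4880.1
mdot = 120.0499 kg/s
Convert: 120.0499 kg/s * 3.6 = 432.18 t/h
mdot = 432.18 t/h


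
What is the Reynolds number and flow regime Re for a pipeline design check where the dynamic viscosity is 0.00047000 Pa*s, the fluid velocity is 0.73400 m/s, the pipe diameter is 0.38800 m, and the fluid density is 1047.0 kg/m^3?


Step 1: Re = rho*vel*D/mu = 1047.0*0.734*0.388/0.00047 = 6.3442e+05
Step 2: Re = 6.3442e+05 > 4000, so flow is turbulent.
Re = 6.3442e+05 (turbulent)


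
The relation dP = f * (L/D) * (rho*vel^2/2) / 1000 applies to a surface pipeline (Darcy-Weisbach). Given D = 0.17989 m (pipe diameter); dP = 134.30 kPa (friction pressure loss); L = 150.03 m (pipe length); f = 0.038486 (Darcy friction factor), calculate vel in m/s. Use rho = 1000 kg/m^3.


vel = sqrt(dP*1000*2*D / (f*L*rho))
vel = sqrt(134.30*1000*2*0.17989 / (0.038486*150.03*1000))
vel = 2.8928 m/s


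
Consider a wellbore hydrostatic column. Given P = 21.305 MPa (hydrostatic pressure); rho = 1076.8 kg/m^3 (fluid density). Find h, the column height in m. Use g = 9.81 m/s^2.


h = P * 1e6 / (g * rho)
h = 21.305 * 1e6 / (9.81 * 1076.8)
h = 2016.9 m


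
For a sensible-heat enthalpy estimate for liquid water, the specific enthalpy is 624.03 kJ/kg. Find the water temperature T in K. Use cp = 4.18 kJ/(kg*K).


T = h / cp
T = 624.03 / 4.18
T = 149.2895 deg C
Convert to K: 149.2895 + 273.15 = 422.44 K
T = 422.44 K


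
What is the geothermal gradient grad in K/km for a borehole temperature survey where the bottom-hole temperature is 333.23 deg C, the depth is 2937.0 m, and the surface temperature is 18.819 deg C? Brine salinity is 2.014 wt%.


grad = (T_d - T_surf) / d * 1000
grad = (333.23 - 18.819) / 2937.0 * 1000
grad = 107.0518 deg C/km
Convert: 107.0518 deg C/km * 1.0 = 107.05 K/km
grad = 107.05 K/km


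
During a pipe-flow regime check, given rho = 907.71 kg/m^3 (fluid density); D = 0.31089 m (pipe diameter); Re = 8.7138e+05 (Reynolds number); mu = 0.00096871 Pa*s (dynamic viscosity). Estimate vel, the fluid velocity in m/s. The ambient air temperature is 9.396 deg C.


vel = Re * mu / (rho * D)
vel = 8.7138e+05 * 0.00096871 / (907.71 * 0.31089)
vel = 2.9912 m/s


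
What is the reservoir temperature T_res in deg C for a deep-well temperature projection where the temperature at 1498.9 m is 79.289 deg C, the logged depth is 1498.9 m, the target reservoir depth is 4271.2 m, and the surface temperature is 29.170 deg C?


Step 1: grad = (T_d1 - T_surf)/d1 * 1000 = (79.289 - 29.17)/1498.9 * 1000 = 33.43719 deg C/km
Step 2: T_res = T_surf + grad*d2/1000 = 29.17 + 33.43719*4271.2/1000 = 171.99 deg C
T_res = 171.99 deg C


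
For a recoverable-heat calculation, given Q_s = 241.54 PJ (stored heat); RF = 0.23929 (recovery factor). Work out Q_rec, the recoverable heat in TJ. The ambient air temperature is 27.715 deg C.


Q_rec = Q_s * RF
Q_rec = 241.54 * 0.23929
Q_rec = 57.79811 PJ
Convert: 57.79811 PJ * 1000.0 = 57798 TJ
Q_rec = 57798 TJ


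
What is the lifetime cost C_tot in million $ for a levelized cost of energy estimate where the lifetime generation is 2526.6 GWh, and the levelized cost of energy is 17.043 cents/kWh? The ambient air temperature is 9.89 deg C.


C_tot = LCOE / 100 * E_tot
C_tot = 17.043 / 100 * 2526.6
C_tot = 430.61 million $


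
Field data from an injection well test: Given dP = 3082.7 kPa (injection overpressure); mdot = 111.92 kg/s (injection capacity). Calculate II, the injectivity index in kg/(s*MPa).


II = mdot * 1000 / dP
II = 111.92 * 1000 / 3082.7
II = 36.306 kg/(s*MPa)


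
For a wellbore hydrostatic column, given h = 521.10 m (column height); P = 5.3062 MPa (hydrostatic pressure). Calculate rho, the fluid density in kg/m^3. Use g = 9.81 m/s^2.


rho = P * 1e6 / (g * h)
rho = 5.3062 * 1e6 / (9.81 * 521.10)
rho = 1038.0 kg/m^3
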